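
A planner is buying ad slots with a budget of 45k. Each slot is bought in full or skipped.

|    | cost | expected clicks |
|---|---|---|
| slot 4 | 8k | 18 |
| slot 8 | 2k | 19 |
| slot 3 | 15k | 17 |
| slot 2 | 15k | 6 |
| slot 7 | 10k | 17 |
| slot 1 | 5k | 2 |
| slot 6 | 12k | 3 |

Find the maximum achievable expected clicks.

This is an integer program with binary decision variables.
slot 4 + slot 8 + slot 3 + slot 7 + slot 1: cost 8 + 2 + 15 + 10 + 5 = 40 ≤ 45, expected clicks 18 + 19 + 17 + 17 + 2 = 73.
slot 4 + slot 8 + slot 2 + slot 7 + slot 1: cost 8 + 2 + 15 + 10 + 5 = 40 ≤ 45, expected clicks 18 + 19 + 6 + 17 + 2 = 62.
slot 4 + slot 8 + slot 3 + slot 7: cost 8 + 2 + 15 + 10 = 35 ≤ 45, expected clicks 18 + 19 + 17 + 17 = 71.
Best is slot 4, slot 8, slot 3, slot 7, and slot 1 with total expected clicks 73.

73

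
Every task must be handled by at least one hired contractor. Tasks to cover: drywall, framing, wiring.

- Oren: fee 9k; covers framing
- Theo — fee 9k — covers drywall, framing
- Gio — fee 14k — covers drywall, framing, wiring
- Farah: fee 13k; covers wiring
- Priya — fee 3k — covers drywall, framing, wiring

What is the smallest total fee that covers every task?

Priya alone covers drywall, framing, wiring — every task.
Total fee: 3.
No cover costs less than 3.

3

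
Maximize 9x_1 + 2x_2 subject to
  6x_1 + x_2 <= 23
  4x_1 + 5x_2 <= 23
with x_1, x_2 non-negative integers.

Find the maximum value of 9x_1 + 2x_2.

31

The continuous relaxation peaks at (3.54, 1.77) with value 35.38; rounding to a feasible lattice point costs some objective.
(x_1,x_2)=(3,2): 6·3+1·2=20≤23, 4·3+5·2=22≤23, objective 31.
(x_1,x_2)=(3,1): 6·3+1·1=19≤23, 4·3+5·1=17≤23, objective 29.
(x_1,x_2)=(3,0): 6·3+1·0=18≤23, 4·3+5·0=12≤23, objective 27.
Maximum is 31 at (x_1,x_2)=(3,2).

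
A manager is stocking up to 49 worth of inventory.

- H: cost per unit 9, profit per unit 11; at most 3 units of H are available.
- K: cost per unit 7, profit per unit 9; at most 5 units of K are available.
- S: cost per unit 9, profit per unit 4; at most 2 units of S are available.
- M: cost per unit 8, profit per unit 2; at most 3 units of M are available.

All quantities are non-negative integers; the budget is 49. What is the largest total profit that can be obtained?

K has the best ratio (9/7); taking only K gives at most 5×9 = 45 (stopped by the supply cap of 5).
Mixing does better — 3×H and 3×K: cost 48 ≤ 49, profit 3·11 + 3·9 = 60.

60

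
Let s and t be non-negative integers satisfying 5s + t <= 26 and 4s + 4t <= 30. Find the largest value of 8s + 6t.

The continuous relaxation peaks at (4.62, 2.88) with value 54.25; rounding to a feasible lattice point costs some objective.
(s,t)=(4,3) is feasible, giving 50.
(s,t)=(3,4) is feasible, giving 48.
Maximum is 50 at (s,t)=(4,3).

50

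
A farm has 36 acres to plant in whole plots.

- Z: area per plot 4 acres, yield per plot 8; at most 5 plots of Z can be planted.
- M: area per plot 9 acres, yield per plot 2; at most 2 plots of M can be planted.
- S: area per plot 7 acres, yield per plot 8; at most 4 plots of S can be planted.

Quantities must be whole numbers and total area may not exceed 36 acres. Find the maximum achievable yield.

Z has the best ratio (8/4); taking only Z gives at most 5×8 = 40 (stopped by the supply cap of 5).
Mixing does better — 5×Z and 2×S: area 34 ≤ 36, yield 5·8 + 2·8 = 56.

56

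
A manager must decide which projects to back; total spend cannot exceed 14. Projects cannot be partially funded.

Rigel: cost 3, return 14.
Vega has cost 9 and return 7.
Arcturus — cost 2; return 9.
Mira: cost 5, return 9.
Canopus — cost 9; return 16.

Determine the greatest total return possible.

Rigel + Arcturus + Canopus: cost 3 + 2 + 9 = 14 ≤ 14, return 14 + 9 + 16 = 39.
Rigel + Arcturus + Mira: cost 3 + 2 + 5 = 10 ≤ 14, return 14 + 9 + 9 = 32.
Best is Rigel, Arcturus, and Canopus with total return 39.

39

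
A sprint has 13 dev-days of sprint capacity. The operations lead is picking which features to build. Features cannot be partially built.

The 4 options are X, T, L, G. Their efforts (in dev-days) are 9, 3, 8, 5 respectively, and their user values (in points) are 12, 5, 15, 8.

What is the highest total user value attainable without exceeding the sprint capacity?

Allowing fractional choices, the relaxed optimum would be about 23.2, but features are indivisible.
X + T: effort 9 + 3 = 12 ≤ 13, user value 12 + 5 = 17.
L + G: effort 8 + 5 = 13 ≤ 13, user value 15 + 8 = 23.
T + L: effort 3 + 8 = 11 ≤ 13, user value 5 + 15 = 20.
Best is L and G with total user value 23.

23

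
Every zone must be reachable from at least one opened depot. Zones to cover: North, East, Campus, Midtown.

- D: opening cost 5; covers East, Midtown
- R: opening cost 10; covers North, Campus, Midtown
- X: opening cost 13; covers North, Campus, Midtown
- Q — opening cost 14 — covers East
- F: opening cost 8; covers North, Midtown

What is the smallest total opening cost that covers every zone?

15

This is an integer covering problem.
Choose D and R: together they cover North, East, Campus, Midtown — every zone.
Total opening cost: 5 + 10 = 15.
No cover costs less than 15.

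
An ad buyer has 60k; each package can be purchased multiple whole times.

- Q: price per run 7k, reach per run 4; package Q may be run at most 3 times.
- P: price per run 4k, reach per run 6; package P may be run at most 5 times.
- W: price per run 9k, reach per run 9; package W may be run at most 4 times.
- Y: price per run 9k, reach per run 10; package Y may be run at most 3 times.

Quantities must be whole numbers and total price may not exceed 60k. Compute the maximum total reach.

69

This is a bounded integer knapsack.
P has the best ratio (6/4); taking only P gives at most 5×6 = 30 (stopped by the supply cap of 5).
Mixing does better — 5×P, 1×W, and 3×Y: price 56 ≤ 60, reach 5·6 + 1·9 + 3·10 = 69.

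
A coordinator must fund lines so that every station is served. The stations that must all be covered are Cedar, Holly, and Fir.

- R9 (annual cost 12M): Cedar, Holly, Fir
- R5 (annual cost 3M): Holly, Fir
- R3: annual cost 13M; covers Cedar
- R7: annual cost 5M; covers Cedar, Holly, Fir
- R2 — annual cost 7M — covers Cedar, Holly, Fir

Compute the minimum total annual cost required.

The greedy cost-per-new-station heuristic would pick R5 and R7 for 8, but a cheaper cover exists.
R7 alone covers Cedar, Holly, Fir — every station.
Total annual cost: 5.
No cover costs less than 5.

5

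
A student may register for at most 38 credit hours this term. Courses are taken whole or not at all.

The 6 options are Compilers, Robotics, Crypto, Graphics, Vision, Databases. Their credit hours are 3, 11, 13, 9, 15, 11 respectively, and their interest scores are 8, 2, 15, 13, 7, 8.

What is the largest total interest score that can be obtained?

44

This is an integer program with binary decision variables.
Allowing fractional choices, the relaxed optimum would be about 44.9, but courses are indivisible.
Compilers + Crypto + Graphics + Databases: credit hours 3 + 13 + 9 + 11 = 36 ≤ 38, interest score 8 + 15 + 13 + 8 = 44.
Compilers + Robotics + Crypto + Graphics: credit hours 3 + 11 + 13 + 9 = 36 ≤ 38, interest score 8 + 2 + 15 + 13 = 38.
Compilers + Crypto + Graphics: credit hours 3 + 13 + 9 = 25 ≤ 38, interest score 8 + 15 + 13 = 36.
Best is Compilers, Crypto, Graphics, and Databases with total interest score 44.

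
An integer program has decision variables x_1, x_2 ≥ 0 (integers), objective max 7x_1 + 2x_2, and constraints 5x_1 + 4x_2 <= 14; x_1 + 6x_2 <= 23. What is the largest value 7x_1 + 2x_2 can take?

(x_1,x_2)=(2,1) is feasible, giving 16.
(x_1,x_2)=(2,0) is feasible, giving 14.
No feasible integer point exceeds 16.

16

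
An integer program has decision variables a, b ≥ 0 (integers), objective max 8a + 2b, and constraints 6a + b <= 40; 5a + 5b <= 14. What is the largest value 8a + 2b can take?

(a,b)=(2,0): 6·2+1·0=12≤40, 5·2+5·0=10≤14, objective 16.
(a,b)=(1,1): 6·1+1·1=7≤40, 5·1+5·1=10≤14, objective 10.
(a,b)=(1,0): 6·1+1·0=6≤40, 5·1+5·0=5≤14, objective 8.
No feasible integer point exceeds 16.

16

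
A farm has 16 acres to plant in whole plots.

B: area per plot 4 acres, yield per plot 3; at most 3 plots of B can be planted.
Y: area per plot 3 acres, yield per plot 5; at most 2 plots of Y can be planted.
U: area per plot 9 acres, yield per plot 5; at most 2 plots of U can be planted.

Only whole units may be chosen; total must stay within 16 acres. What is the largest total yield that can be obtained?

Y has the best ratio (5/3); taking only Y gives at most 2×5 = 10 (stopped by the supply cap of 2).
Mixing does better — 2×B and 2×Y: area 14 ≤ 16, yield 2·3 + 2·5 = 16.

16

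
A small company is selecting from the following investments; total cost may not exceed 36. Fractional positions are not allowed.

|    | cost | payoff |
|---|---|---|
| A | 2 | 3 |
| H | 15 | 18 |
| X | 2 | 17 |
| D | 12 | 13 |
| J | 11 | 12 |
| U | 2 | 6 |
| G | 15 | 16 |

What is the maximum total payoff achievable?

Take A, H, X, U, and G: cost 2 + 15 + 2 + 2 + 15 = 36 ≤ 36, payoff 3 + 18 + 17 + 6 + 16 = 60.
No other feasible combination does better.

60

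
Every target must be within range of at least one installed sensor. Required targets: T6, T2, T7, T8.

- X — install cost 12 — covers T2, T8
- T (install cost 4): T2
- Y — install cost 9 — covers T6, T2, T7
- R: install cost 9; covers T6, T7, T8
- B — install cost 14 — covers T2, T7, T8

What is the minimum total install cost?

13

This is an integer covering problem.
The greedy cost-per-new-target heuristic would pick Y and R for 18, but a cheaper cover exists.
Choose T and R: together they cover T6, T2, T7, T8 — every target.
Total install cost: 4 + 9 = 13.
No cover costs less than 13.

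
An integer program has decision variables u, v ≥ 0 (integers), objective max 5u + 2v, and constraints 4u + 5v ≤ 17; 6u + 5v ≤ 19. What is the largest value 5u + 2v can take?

(u,v)=(3,0): 4·3+5·0=12≤17, 6·3+5·0=18≤19, objective 15.
(u,v)=(2,1): 4·2+5·1=13≤17, 6·2+5·1=17≤19, objective 12.
(u,v)=(2,0): 4·2+5·0=8≤17, 6·2+5·0=12≤19, objective 10.
The best lattice point is (3,0), giving 15.

15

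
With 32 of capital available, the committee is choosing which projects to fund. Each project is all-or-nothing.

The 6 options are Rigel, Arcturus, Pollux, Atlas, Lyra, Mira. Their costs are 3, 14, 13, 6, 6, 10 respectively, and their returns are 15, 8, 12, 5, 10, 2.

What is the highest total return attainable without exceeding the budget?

42

Allowing fractional choices, the relaxed optimum would be about 44.3, but projects are indivisible.
Rigel + Pollux + Atlas + Lyra: cost 3 + 13 + 6 + 6 = 28 ≤ 32, return 15 + 12 + 5 + 10 = 42.
Rigel + Arcturus + Atlas + Lyra: cost 3 + 14 + 6 + 6 = 29 ≤ 32, return 15 + 8 + 5 + 10 = 38.
Rigel + Pollux + Lyra + Mira: cost 3 + 13 + 6 + 10 = 32 ≤ 32, return 15 + 12 + 10 + 2 = 39.
Best is Rigel, Pollux, Atlas, and Lyra with total return 42.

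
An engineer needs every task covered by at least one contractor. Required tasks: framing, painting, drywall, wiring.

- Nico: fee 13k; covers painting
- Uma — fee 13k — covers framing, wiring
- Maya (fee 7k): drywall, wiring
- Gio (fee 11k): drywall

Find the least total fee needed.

This is an integer covering problem.
Choose Nico, Uma, and Maya: together they cover framing, painting, drywall, wiring — every task.
Total fee: 13 + 13 + 7 = 33.
No cover costs less than 33.

33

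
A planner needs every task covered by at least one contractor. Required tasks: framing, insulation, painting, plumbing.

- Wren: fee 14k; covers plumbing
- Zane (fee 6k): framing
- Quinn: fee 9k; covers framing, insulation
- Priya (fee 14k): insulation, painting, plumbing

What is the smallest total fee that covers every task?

The greedy cost-per-new-task heuristic would pick Quinn and Priya for 23, but a cheaper cover exists.
Choose Zane and Priya: together they cover framing, insulation, painting, plumbing — every task.
Total fee: 6 + 14 = 20.
No cover costs less than 20.

20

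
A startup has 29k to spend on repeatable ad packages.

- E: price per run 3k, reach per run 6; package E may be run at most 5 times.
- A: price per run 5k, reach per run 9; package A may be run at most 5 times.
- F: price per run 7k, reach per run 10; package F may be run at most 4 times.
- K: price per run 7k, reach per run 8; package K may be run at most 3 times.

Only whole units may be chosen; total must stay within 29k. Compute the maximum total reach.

54

This is a bounded integer knapsack.
Take 3×E and 4×A: price 29 ≤ 29, reach 3·6 + 4·9 = 54.
No other integer combination yields more.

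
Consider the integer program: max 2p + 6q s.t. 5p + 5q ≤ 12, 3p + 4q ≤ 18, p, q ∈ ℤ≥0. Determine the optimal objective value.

12

(p,q)=(0,2) is feasible, giving 12.
(p,q)=(1,1) is feasible, giving 8.
The best lattice point is (0,2), giving 12.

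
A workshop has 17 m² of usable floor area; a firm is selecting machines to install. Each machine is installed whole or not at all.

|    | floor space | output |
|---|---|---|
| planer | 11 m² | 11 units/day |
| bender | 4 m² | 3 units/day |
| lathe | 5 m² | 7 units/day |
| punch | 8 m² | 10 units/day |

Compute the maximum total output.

20

planer + lathe: floor space 11 + 5 = 16 ≤ 17, output 11 + 7 = 18.
bender + lathe + punch: floor space 4 + 5 + 8 = 17 ≤ 17, output 3 + 7 + 10 = 20.
lathe + punch: floor space 5 + 8 = 13 ≤ 17, output 7 + 10 = 17.
Best is bender, lathe, and punch with total output 20.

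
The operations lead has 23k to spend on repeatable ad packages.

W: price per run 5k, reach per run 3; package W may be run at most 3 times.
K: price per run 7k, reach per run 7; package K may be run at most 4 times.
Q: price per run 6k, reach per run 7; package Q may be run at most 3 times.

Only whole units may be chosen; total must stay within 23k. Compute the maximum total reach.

24

1×W and 3×Q: price 23 ≤ 23, reach 1·3 + 3·7 = 24.
3×Q: price 18 ≤ 23, reach 3·7 = 21.
Best is 24.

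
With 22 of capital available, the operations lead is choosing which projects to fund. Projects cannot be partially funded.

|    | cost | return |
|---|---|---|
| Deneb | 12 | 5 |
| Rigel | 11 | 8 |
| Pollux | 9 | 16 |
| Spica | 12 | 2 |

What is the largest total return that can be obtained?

24

This is a 0-1 knapsack instance.
Allowing fractional choices, the relaxed optimum would be about 24.8, but projects are indivisible.
Deneb + Pollux: cost 12 + 9 = 21 ≤ 22, return 5 + 16 = 21.
Rigel + Pollux: cost 11 + 9 = 20 ≤ 22, return 8 + 16 = 24.
Pollux + Spica: cost 9 + 12 = 21 ≤ 22, return 16 + 2 = 18.
Best is Rigel and Pollux with total return 24.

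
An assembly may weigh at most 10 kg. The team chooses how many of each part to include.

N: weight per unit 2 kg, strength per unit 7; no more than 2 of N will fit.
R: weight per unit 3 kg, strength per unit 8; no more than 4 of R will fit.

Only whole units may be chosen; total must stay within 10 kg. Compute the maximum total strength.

This is a bounded integer knapsack.
Take 2×N and 2×R: weight 10 ≤ 10, strength 2·7 + 2·8 = 30.
N has the best ratio (7/2) and is taken to its limit of 2; remaining capacity is filled optimally with the others.

30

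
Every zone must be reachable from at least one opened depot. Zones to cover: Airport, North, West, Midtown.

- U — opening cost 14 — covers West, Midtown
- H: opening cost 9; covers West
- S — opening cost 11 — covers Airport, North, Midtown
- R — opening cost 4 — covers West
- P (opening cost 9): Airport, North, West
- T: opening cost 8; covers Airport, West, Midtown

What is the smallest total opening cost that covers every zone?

15

The greedy cost-per-new-zone heuristic would pick T and P for 17, but a cheaper cover exists.
Choose S and R: together they cover Airport, North, West, Midtown — every zone.
Total opening cost: 11 + 4 = 15.
No cover costs less than 15.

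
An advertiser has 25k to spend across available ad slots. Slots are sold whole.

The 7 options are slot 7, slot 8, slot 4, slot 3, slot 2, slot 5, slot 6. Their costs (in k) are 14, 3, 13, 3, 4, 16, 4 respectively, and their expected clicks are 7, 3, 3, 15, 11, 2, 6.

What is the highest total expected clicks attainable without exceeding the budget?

Take slot 7, slot 3, slot 2, and slot 6: cost 14 + 3 + 4 + 4 = 25 ≤ 25, expected clicks 7 + 15 + 11 + 6 = 39.
No other feasible combination does better.

39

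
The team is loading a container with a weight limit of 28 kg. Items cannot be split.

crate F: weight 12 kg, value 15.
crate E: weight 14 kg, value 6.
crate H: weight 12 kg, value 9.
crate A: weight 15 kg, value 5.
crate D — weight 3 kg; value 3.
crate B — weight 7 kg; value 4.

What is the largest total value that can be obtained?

Allowing fractional choices, the relaxed optimum would be about 27.6, but items are indivisible.
crate F + crate H: weight 12 + 12 = 24 ≤ 28, value 15 + 9 = 24.
crate F + crate H + crate D: weight 12 + 12 + 3 = 27 ≤ 28, value 15 + 9 + 3 = 27.
Best is crate F, crate H, and crate D with total value 27.

27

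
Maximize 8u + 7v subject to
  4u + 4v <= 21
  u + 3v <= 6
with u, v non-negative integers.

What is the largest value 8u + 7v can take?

(u,v)=(5,0): 4·5+4·0=20≤21, 1·5+3·0=5≤6, objective 40.
(u,v)=(4,0): 4·4+4·0=16≤21, 1·4+3·0=4≤6, objective 32.
The best lattice point is (5,0), giving 40.

40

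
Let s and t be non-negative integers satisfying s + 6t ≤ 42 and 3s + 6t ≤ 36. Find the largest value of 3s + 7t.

(s,t)=(0,6): 1·0+6·6=36≤42, 3·0+6·6=36≤36, objective 42.
(s,t)=(1,5): 1·1+6·5=31≤42, 3·1+6·5=33≤36, objective 38.
(s,t)=(0,5): 1·0+6·5=30≤42, 3·0+6·5=30≤36, objective 35.
No feasible integer point exceeds 42.

42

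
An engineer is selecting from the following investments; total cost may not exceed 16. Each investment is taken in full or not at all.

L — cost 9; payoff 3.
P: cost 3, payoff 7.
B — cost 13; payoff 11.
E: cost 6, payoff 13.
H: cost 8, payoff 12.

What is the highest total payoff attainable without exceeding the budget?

Allowing fractional choices, the relaxed optimum would be about 30.5, but investments are indivisible.
E + H: cost 6 + 8 = 14 ≤ 16, payoff 13 + 12 = 25.
P + E: cost 3 + 6 = 9 ≤ 16, payoff 7 + 13 = 20.
Best is E and H with total payoff 25.

25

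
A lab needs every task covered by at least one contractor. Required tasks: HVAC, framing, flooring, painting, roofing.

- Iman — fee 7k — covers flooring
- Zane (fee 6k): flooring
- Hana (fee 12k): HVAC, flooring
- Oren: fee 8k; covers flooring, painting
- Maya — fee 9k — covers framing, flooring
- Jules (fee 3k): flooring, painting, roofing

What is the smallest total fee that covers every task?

Choose Hana, Maya, and Jules: together they cover HVAC, framing, flooring, painting, roofing — every task.
Total fee: 12 + 9 + 3 = 24.

24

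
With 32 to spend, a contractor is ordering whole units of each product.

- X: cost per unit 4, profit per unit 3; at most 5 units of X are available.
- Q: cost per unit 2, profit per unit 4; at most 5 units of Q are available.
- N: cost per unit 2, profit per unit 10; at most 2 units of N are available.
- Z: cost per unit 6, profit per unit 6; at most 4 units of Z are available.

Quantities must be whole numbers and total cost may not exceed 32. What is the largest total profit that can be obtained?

58

N has the best ratio (10/2); taking only N gives at most 2×10 = 20 (stopped by the supply cap of 2).
Mixing does better — 5×Q, 2×N, and 3×Z: cost 32 ≤ 32, profit 5·4 + 2·10 + 3·6 = 58.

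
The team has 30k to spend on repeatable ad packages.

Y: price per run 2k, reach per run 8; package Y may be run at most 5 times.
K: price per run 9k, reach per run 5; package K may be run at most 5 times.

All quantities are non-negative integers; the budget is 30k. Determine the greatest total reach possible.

50

Take 5×Y and 2×K: price 28 ≤ 30, reach 5·8 + 2·5 = 50.
Y has the best ratio (8/2) and is taken to its limit of 5; remaining capacity is filled optimally with the others.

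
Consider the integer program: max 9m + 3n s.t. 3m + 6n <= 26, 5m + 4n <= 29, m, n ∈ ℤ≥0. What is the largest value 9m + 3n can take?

48

Relaxing integrality, the LP optimum is 52.20 at (m,n) = (5.8, 0), which is not an integer point.
(m,n)=(5,1): 3·5+6·1=21≤26, 5·5+4·1=29≤29, objective 48.
(m,n)=(5,0): 3·5+6·0=15≤26, 5·5+4·0=25≤29, objective 45.
The best lattice point is (5,1), giving 48.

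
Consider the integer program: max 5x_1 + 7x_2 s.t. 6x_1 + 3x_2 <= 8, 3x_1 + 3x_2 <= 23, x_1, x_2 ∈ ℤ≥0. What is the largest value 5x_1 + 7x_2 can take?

14

(x_1,x_2)=(0,2) is feasible, giving 14.
(x_1,x_2)=(0,1) is feasible, giving 7.
Maximum is 14 at (x_1,x_2)=(0,2).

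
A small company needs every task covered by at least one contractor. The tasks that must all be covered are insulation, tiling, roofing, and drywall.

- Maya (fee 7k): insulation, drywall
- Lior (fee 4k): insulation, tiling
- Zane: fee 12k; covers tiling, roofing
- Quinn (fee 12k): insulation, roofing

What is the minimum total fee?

19

This is an integer covering problem.
The greedy cost-per-new-task heuristic would pick Lior, Maya, and Zane for 23, but a cheaper cover exists.
Choose Maya and Zane: together they cover insulation, tiling, roofing, drywall — every task.
Total fee: 7 + 12 = 19.
No cover costs less than 19.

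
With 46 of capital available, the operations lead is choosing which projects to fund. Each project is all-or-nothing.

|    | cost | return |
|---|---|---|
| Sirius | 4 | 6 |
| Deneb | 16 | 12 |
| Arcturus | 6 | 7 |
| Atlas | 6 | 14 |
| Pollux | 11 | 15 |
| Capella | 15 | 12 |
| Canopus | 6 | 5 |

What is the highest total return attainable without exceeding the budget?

54

This is an integer program with binary decision variables.
Take Sirius, Arcturus, Atlas, Pollux, and Capella: cost 4 + 6 + 6 + 11 + 15 = 42 ≤ 46, return 6 + 7 + 14 + 15 + 12 = 54.
No feasible combination exceeds this.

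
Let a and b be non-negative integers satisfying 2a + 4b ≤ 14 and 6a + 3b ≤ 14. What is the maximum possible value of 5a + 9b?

27

The continuous relaxation peaks at (0.778, 3.11) with value 31.89; rounding to a feasible lattice point costs some objective.
(a,b)=(0,3) is feasible, giving 27.
(a,b)=(1,2) is feasible, giving 23.
The best lattice point is (0,3), giving 27.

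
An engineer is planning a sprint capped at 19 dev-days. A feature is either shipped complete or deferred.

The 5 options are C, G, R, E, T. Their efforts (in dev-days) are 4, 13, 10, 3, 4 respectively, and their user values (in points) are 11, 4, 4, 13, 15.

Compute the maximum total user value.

Take C, E, and T: effort 4 + 3 + 4 = 11 ≤ 19, user value 11 + 13 + 15 = 39.
No other feasible combination does better.

39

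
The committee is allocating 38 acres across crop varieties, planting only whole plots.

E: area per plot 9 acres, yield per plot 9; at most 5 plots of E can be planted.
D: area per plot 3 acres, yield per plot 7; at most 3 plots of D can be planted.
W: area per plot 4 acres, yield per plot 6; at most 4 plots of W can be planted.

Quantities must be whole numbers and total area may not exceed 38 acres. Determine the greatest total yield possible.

54

Take 1×E, 3×D, and 4×W: area 34 ≤ 38, yield 1·9 + 3·7 + 4·6 = 54.
D has the best ratio (7/3) and is taken to its limit of 3; remaining capacity is filled optimally with the others.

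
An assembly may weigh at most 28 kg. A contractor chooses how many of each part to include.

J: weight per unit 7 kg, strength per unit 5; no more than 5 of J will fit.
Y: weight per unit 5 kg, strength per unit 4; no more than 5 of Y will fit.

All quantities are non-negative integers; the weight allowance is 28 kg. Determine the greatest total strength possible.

21

This is a bounded integer knapsack.
Y has the best ratio (4/5); taking only Y gives at most 5×4 = 20 (stopped by the weight limit).
Mixing does better — 1×J and 4×Y: weight 27 ≤ 28, strength 1·5 + 4·4 = 21.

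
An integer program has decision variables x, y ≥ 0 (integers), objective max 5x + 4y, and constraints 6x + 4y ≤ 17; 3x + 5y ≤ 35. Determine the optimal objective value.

16

The continuous relaxation peaks at (0, 4.25) with value 17.00; rounding to a feasible lattice point costs some objective.
(x,y)=(0,4): 6·0+4·4=16≤17, 3·0+5·4=20≤35, objective 16.
(x,y)=(0,3): 6·0+4·3=12≤17, 3·0+5·3=15≤35, objective 12.
No feasible integer point exceeds 16.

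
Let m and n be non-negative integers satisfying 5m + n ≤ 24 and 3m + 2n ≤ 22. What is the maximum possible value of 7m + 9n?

99

(m,n)=(0,11) is feasible, giving 99.
(m,n)=(0,10) is feasible, giving 90.
No feasible integer point exceeds 99.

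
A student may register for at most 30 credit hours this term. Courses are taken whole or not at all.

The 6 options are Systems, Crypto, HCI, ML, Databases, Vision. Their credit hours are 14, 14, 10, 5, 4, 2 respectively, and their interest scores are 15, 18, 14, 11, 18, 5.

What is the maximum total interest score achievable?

Allowing fractional choices, the relaxed optimum would be about 59.6, but courses are indivisible.
Systems + HCI + Databases + Vision: credit hours 14 + 10 + 4 + 2 = 30 ≤ 30, interest score 15 + 14 + 18 + 5 = 52.
Crypto + HCI + Databases + Vision: credit hours 14 + 10 + 4 + 2 = 30 ≤ 30, interest score 18 + 14 + 18 + 5 = 55.
Crypto + ML + Databases + Vision: credit hours 14 + 5 + 4 + 2 = 25 ≤ 30, interest score 18 + 11 + 18 + 5 = 52.
Best is Crypto, HCI, Databases, and Vision with total interest score 55.

55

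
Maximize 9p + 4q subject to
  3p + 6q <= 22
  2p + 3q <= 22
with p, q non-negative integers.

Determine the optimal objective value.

(p,q)=(7,0): 3·7+6·0=21≤22, 2·7+3·0=14≤22, objective 63.
(p,q)=(6,0): 3·6+6·0=18≤22, 2·6+3·0=12≤22, objective 54.
The best lattice point is (7,0), giving 63.

63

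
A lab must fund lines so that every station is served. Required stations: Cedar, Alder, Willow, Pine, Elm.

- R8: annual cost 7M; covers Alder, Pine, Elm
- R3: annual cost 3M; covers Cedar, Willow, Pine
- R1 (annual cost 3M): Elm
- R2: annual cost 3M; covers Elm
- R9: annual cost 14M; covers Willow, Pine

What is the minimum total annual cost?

10

This is a weighted set-cover instance.
Choose R8 and R3: together they cover Cedar, Alder, Willow, Pine, Elm — every station.
Total annual cost: 7 + 3 = 10.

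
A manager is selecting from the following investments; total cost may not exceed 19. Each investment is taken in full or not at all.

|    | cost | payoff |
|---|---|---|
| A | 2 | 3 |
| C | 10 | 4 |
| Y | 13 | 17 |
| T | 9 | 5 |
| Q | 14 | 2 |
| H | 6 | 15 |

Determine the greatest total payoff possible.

32

Y + H: cost 13 + 6 = 19 ≤ 19, payoff 17 + 15 = 32.
A + C + H: cost 2 + 10 + 6 = 18 ≤ 19, payoff 3 + 4 + 15 = 22.
A + T + H: cost 2 + 9 + 6 = 17 ≤ 19, payoff 3 + 5 + 15 = 23.
Best is Y and H with total payoff 32.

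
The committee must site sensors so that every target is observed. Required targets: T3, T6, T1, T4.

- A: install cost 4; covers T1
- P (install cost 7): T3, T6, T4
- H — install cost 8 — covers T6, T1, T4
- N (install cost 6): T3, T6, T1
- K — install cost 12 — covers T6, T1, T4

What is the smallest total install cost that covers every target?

11

This is a weighted set-cover instance.
The greedy cost-per-new-target heuristic would pick N and P for 13, but a cheaper cover exists.
Choose A and P: together they cover T3, T6, T1, T4 — every target.
Total install cost: 4 + 7 = 11.
No cover costs less than 11.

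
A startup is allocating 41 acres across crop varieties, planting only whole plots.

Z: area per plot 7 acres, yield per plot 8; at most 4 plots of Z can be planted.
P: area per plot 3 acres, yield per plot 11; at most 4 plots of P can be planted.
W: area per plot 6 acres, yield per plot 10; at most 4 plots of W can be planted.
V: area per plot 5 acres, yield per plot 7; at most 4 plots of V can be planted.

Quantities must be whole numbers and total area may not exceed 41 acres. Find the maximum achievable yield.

91

P has the best ratio (11/3); taking only P gives at most 4×11 = 44 (stopped by the supply cap of 4).
Mixing does better — 4×P, 4×W, and 1×V: area 41 ≤ 41, yield 4·11 + 4·10 + 1·7 = 91.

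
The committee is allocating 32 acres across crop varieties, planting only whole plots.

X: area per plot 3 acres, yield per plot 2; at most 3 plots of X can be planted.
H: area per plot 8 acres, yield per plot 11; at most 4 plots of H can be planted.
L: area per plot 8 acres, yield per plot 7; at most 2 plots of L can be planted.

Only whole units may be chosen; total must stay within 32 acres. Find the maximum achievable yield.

H has the best ratio (11/8); taking only H gives at most 4×11 = 44 (stopped by the area limit).
Optimal: 4×H: area 32 ≤ 32, yield 4·11 = 44.

44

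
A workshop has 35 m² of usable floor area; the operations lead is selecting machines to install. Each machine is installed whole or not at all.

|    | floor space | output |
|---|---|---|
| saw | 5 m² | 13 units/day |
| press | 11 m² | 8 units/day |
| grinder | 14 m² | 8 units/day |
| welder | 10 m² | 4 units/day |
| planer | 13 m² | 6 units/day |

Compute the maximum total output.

29

Take saw, press, and grinder: floor space 5 + 11 + 14 = 30 ≤ 35, output 13 + 8 + 8 = 29.
No other feasible combination does better.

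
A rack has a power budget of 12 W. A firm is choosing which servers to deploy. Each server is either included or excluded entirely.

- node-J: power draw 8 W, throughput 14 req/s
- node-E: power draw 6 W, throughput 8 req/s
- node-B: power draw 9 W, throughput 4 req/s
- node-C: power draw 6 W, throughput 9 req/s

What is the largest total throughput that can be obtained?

Allowing fractional choices, the relaxed optimum would be about 20.0, but servers are indivisible.
node-J: power draw 8 ≤ 12, throughput 14.
node-C: power draw 6 ≤ 12, throughput 9.
node-E + node-C: power draw 6 + 6 = 12 ≤ 12, throughput 8 + 9 = 17.
Best is node-E and node-C with total throughput 17.

17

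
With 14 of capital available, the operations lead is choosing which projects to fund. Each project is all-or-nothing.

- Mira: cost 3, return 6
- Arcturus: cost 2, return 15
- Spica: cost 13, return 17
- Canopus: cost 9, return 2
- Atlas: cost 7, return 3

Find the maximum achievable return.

Allowing fractional choices, the relaxed optimum would be about 32.8, but projects are indivisible.
Mira + Arcturus + Canopus: cost 3 + 2 + 9 = 14 ≤ 14, return 6 + 15 + 2 = 23.
Mira + Arcturus + Atlas: cost 3 + 2 + 7 = 12 ≤ 14, return 6 + 15 + 3 = 24.
Mira + Arcturus: cost 3 + 2 = 5 ≤ 14, return 6 + 15 = 21.
Best is Mira, Arcturus, and Atlas with total return 24.

24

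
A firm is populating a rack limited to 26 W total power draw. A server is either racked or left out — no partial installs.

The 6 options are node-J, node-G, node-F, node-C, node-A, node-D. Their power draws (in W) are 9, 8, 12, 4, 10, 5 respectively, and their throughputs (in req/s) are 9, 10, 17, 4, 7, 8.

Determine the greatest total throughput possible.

node-G + node-F + node-D: power draw 8 + 12 + 5 = 25 ≤ 26, throughput 10 + 17 + 8 = 35.
node-G + node-F + node-C: power draw 8 + 12 + 4 = 24 ≤ 26, throughput 10 + 17 + 4 = 31.
node-J + node-F + node-D: power draw 9 + 12 + 5 = 26 ≤ 26, throughput 9 + 17 + 8 = 34.
Best is node-G, node-F, and node-D with total throughput 35.

35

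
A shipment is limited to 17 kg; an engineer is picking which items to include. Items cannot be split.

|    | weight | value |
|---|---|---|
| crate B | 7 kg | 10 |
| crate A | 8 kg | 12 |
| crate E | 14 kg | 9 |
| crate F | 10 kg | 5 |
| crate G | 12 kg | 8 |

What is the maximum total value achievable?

Take crate B and crate A: weight 7 + 8 = 15 ≤ 17, value 10 + 12 = 22.
No other feasible combination does better.

22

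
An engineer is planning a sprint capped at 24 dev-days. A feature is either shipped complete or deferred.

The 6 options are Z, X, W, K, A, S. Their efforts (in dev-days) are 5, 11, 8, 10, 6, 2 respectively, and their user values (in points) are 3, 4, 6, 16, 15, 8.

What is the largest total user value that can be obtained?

Z + K + A + S: effort 5 + 10 + 6 + 2 = 23 ≤ 24, user value 3 + 16 + 15 + 8 = 42.
K + A + S: effort 10 + 6 + 2 = 18 ≤ 24, user value 16 + 15 + 8 = 39.
Best is Z, K, A, and S with total user value 42.

42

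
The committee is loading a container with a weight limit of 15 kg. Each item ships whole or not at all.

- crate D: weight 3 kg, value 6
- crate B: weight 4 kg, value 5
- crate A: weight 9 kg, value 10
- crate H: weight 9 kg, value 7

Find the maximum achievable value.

Treat it as a binary knapsack problem.
Allowing fractional choices, the relaxed optimum would be about 19.9, but items are indivisible.
crate B + crate A: weight 4 + 9 = 13 ≤ 15, value 5 + 10 = 15.
crate D + crate A: weight 3 + 9 = 12 ≤ 15, value 6 + 10 = 16.
Best is crate D and crate A with total value 16.

16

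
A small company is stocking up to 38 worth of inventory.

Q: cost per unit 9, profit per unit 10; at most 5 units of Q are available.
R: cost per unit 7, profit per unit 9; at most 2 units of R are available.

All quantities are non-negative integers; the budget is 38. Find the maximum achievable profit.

This is a bounded integer knapsack.
Take 4×Q: cost 36 ≤ 38, profit 4·10 = 40.
No other integer combination yields more.

40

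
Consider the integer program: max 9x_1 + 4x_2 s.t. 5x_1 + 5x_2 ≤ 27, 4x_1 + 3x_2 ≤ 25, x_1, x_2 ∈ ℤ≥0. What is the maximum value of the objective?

45

The continuous relaxation peaks at (5.4, 0) with value 48.60; rounding to a feasible lattice point costs some objective.
(x_1,x_2)=(5,0): 5·5+5·0=25≤27, 4·5+3·0=20≤25, objective 45.
(x_1,x_2)=(4,1): 5·4+5·1=25≤27, 4·4+3·1=19≤25, objective 40.
(x_1,x_2)=(4,0): 5·4+5·0=20≤27, 4·4+3·0=16≤25, objective 36.
Maximum is 45 at (x_1,x_2)=(5,0).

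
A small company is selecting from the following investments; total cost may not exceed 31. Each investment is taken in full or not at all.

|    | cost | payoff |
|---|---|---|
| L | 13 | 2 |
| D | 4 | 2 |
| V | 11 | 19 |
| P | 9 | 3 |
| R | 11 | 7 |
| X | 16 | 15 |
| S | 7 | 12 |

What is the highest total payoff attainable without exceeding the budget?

38

Treat it as a binary knapsack problem.
Take V, R, and S: cost 11 + 11 + 7 = 29 ≤ 31, payoff 19 + 7 + 12 = 38.
No other feasible combination does better.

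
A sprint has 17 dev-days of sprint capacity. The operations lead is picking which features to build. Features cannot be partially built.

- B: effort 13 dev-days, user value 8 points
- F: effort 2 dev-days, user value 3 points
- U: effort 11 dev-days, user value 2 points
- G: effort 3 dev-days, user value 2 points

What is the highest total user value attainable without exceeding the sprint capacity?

Allowing fractional choices, the relaxed optimum would be about 12.4, but features are indivisible.
B + G: effort 13 + 3 = 16 ≤ 17, user value 8 + 2 = 10.
B: effort 13 ≤ 17, user value 8.
B + F: effort 13 + 2 = 15 ≤ 17, user value 8 + 3 = 11.
Best is B and F with total user value 11.

11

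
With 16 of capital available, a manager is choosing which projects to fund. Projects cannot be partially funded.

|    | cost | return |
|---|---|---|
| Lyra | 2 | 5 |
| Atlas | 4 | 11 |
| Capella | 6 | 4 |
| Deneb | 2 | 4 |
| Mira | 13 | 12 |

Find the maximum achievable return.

Lyra + Atlas + Deneb: cost 2 + 4 + 2 = 8 ≤ 16, return 5 + 11 + 4 = 20.
Lyra + Atlas + Capella: cost 2 + 4 + 6 = 12 ≤ 16, return 5 + 11 + 4 = 20.
Lyra + Atlas + Capella + Deneb: cost 2 + 4 + 6 + 2 = 14 ≤ 16, return 5 + 11 + 4 + 4 = 24.
Best is Lyra, Atlas, Capella, and Deneb with total return 24.

24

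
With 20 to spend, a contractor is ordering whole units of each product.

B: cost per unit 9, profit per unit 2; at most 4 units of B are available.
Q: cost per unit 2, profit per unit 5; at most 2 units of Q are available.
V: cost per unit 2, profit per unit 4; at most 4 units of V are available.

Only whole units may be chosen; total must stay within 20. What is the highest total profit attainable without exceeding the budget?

26

This is a bounded integer knapsack.
2×Q and 4×V: cost 12 ≤ 20, profit 2·5 + 4·4 = 26.
1×B, 2×Q, and 3×V: cost 19 ≤ 20, profit 1·2 + 2·5 + 3·4 = 24.
Best is 26.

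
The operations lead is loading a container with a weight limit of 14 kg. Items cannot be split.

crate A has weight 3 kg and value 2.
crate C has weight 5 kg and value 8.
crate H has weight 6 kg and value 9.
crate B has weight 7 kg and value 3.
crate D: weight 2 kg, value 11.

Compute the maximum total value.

28

Treat it as a binary knapsack problem.
Allowing fractional choices, the relaxed optimum would be about 28.7, but items are indivisible.
crate C + crate H + crate D: weight 5 + 6 + 2 = 13 ≤ 14, value 8 + 9 + 11 = 28.
crate C + crate B + crate D: weight 5 + 7 + 2 = 14 ≤ 14, value 8 + 3 + 11 = 22.
crate A + crate H + crate D: weight 3 + 6 + 2 = 11 ≤ 14, value 2 + 9 + 11 = 22.
Best is crate C, crate H, and crate D with total value 28.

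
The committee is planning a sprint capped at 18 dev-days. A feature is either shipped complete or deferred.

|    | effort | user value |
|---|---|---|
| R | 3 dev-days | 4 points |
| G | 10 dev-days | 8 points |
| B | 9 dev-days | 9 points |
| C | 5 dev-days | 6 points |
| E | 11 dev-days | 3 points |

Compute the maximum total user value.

R + B + C: effort 3 + 9 + 5 = 17 ≤ 18, user value 4 + 9 + 6 = 19.
R + G + C: effort 3 + 10 + 5 = 18 ≤ 18, user value 4 + 8 + 6 = 18.
Best is R, B, and C with total user value 19.

19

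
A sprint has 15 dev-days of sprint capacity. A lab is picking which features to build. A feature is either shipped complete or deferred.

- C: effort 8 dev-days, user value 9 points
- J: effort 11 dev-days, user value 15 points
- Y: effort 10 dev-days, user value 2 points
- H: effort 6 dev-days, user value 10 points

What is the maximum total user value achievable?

C + H: effort 8 + 6 = 14 ≤ 15, user value 9 + 10 = 19.
J: effort 11 ≤ 15, user value 15.
Best is C and H with total user value 19.

19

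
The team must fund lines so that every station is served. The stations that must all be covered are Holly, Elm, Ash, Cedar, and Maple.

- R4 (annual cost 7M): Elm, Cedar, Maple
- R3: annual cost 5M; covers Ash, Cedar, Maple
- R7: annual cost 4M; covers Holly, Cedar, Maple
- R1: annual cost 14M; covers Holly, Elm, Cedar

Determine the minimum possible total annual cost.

16

Choose R4, R3, and R7: together they cover Holly, Elm, Ash, Cedar, Maple — every station.
Total annual cost: 7 + 5 + 4 = 16.
No cover costs less than 16.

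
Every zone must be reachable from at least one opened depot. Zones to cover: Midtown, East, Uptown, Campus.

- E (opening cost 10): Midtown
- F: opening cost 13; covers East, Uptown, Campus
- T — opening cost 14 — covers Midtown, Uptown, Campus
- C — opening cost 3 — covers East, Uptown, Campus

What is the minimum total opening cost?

13

Choose E and C: together they cover Midtown, East, Uptown, Campus — every zone.
Total opening cost: 10 + 3 = 13.
No cover costs less than 13.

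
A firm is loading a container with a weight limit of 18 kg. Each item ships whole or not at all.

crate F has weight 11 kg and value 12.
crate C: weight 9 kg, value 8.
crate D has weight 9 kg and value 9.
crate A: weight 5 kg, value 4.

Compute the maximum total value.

17

Allowing fractional choices, the relaxed optimum would be about 19.0, but items are indivisible.
crate F + crate A: weight 11 + 5 = 16 ≤ 18, value 12 + 4 = 16.
crate C + crate D: weight 9 + 9 = 18 ≤ 18, value 8 + 9 = 17.
Best is crate C and crate D with total value 17.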